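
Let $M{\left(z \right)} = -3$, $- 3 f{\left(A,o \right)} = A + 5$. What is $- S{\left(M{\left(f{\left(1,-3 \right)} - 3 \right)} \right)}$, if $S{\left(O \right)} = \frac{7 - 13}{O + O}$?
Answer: $-1$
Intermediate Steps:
$f{\left(A,o \right)} = - \frac{5}{3} - \frac{A}{3}$ ($f{\left(A,o \right)} = - \frac{A + 5}{3} = - \frac{5 + A}{3} = - \frac{5}{3} - \frac{A}{3}$)
$S{\left(O \right)} = - \frac{3}{O}$ ($S{\left(O \right)} = - \frac{6}{2 O} = - 6 \frac{1}{2 O} = - \frac{3}{O}$)
$- S{\left(M{\left(f{\left(1,-3 \right)} - 3 \right)} \right)} = - \frac{-3}{-3} = - \frac{\left(-3\right) \left(-1\right)}{3} = \left(-1\right) 1 = -1$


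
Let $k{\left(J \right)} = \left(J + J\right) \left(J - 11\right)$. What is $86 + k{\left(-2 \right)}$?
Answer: $138$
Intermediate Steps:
$k{\left(J \right)} = 2 J \left(-11 + J\right)$
$86 + k{\left(-2 \right)} = 86 + 2 \left(-2\right) \left(-11 - 2\right) = 86 + 2 \left(-2\right) \left(-13\right) = 86 + 52 = 138$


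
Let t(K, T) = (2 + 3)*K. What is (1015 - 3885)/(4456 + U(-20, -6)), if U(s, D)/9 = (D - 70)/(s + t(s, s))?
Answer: -28700/44617 ≈ -0.64325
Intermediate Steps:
t(K, T) = 5*K
U(s, D) = 3*(-70 + D)/(2*s) (U(s, D) = 9*((D - 70)/(s + 5*s)) = 9*((-70 + D)/((6*s))) = 9*((-70 + D)*(1/(6*s))) = 9*((-70 + D)/(6*s)) = 3*(-70 + D)/(2*s))
(1015 - 3885)/(4456 + U(-20, -6)) = (1015 - 3885)/(4456 + (3/2)*(-70 - 6)/(-20)) = -2870/(4456 + (3/2)*(-1/20)*(-76)) = -2870/(4456 + 57/10) = -2870/44617/10 = -2870*10/44617 = -28700/44617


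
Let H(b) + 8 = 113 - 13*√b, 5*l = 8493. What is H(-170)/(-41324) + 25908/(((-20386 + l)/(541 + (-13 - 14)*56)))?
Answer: 5197860931275/3861190588 + 13*I*√170/41324 ≈ 1346.2 + 0.0041017*I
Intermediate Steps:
l = 8493/5 (l = (⅕)*8493 = 8493/5 ≈ 1698.6)
H(b) = 105 - 13*√b (H(b) = -8 + (113 - 13*√b) = 105 - 13*√b)
H(-170)/(-41324) + 25908/(((-20386 + l)/(541 + (-13 - 14)*56))) = (105 - 13*I*√170)/(-41324) + 25908/(((-20386 + 8493/5)/(541 + (-13 - 14)*56))) = (105 - 13*I*√170)*(-1/41324) + 25908/((-93437/(5*(541 - 27*56)))) = (105 - 13*I*√170)*(-1/41324) + 25908/((-93437/(5*(541 - 1512)))) = (-105/41324 + 13*I*√170/41324) + 25908/((-93437/5/(-971))) = (-105/41324 + 13*I*√170/41324) + 25908/((-93437/5*(-1/971))) = (-105/41324 + 13*I*√170/41324) + 25908/(93437/4855) = (-105/41324 + 13*I*√170/41324) + 25908*(4855/93437) = (-105/41324 + 13*I*√170/41324) + 125783340/93437 = 5197860931275/3861190588 + 13*I*√170/41324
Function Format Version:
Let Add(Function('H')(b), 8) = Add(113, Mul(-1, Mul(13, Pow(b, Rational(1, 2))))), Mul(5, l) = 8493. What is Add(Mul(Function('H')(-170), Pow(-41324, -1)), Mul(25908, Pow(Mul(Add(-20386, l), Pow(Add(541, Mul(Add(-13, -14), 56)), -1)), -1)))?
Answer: Add(Rational(5197860931275, 3861190588), Mul(Rational(13, 41324), I, Pow(170, Rational(1, 2)))) ≈ Add(1346.2, Mul(0.0041017, I))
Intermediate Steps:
l = Rational(8493, 5) (l = Mul(Rational(1, 5), 8493) = Rational(8493, 5) ≈ 1698.6)
Function('H')(b) = Add(105, Mul(-13, Pow(b, Rational(1, 2)))) (Function('H')(b) = Add(-8, Add(113, Mul(-1, Mul(13, Pow(b, Rational(1, 2)))))) = Add(-8, Add(113, Mul(-13, Pow(b, Rational(1, 2))))) = Add(105, Mul(-13, Pow(b, Rational(1, 2)))))
Add(Mul(Function('H')(-170), Pow(-41324, -1)), Mul(25908, Pow(Mul(Add(-20386, l), Pow(Add(541, Mul(Add(-13, -14), 56)), -1)), -1))) = Add(Mul(Add(105, Mul(-13, Pow(-170, Rational(1, 2)))), Pow(-41324, -1)), Mul(25908, Pow(Mul(Add(-20386, Rational(8493, 5)), Pow(Add(541, Mul(Add(-13, -14), 56)), -1)), -1))) = Add(Mul(Add(105, Mul(-13, Mul(I, Pow(170, Rational(1, 2))))), Rational(-1, 41324)), Mul(25908, Pow(Mul(Rational(-93437, 5), Pow(Add(541, Mul(-27, 56)), -1)), -1))) = Add(Mul(Add(105, Mul(-13, I, Pow(170, Rational(1, 2)))), Rational(-1, 41324)), Mul(25908, Pow(Mul(Rational(-93437, 5), Pow(Add(541, -1512), -1)), -1))) = Add(Add(Rational(-105, 41324), Mul(Rational(13, 41324), I, Pow(170, Rational(1, 2)))), Mul(25908, Pow(Mul(Rational(-93437, 5), Pow(-971, -1)), -1))) = Add(Add(Rational(-105, 41324), Mul(Rational(13, 41324), I, Pow(170, Rational(1, 2)))), Mul(25908, Pow(Mul(Rational(-93437, 5), Rational(-1, 971)), -1))) = Add(Add(Rational(-105, 41324), Mul(Rational(13, 41324), I, Pow(170, Rational(1, 2)))), Mul(25908, Pow(Rational(93437, 4855), -1))) = Add(Add(Rational(-105, 41324), Mul(Rational(13, 41324), I, Pow(170, Rational(1, 2)))), Mul(25908, Rational(4855, 93437))) = Add(Add(Rational(-105, 41324), Mul(Rational(13, 41324), I, Pow(170, Rational(1, 2)))), Rational(125783340, 93437)) = Add(Rational(5197860931275, 3861190588), Mul(Rational(13, 41324), I, Pow(170, Rational(1, 2))))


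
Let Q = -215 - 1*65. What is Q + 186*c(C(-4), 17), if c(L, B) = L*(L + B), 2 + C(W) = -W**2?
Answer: 3068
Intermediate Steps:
C(W) = -2 - W**2
c(L, B) = L*(B + L)
Q = -280 (Q = -215 - 65 = -280)
Q + 186*c(C(-4), 17) = -280 + 186*((-2 - 1*(-4)**2)*(17 + (-2 - 1*(-4)**2))) = -280 + 186*((-2 - 1*16)*(17 + (-2 - 1*16))) = -280 + 186*((-2 - 16)*(17 + (-2 - 16))) = -280 + 186*(-18*(17 - 18)) = -280 + 186*(-18*(-1)) = -280 + 186*18 = -280 + 3348 = 3068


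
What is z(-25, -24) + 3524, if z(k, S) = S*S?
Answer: 4100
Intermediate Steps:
z(k, S) = S²
z(-25, -24) + 3524 = (-24)² + 3524 = 576 + 3524 = 4100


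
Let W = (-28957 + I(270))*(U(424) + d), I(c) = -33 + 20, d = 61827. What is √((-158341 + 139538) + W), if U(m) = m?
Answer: I*√1803430273 ≈ 42467.0*I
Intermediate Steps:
I(c) = -13
W = -1803411470 (W = (-28957 - 13)*(424 + 61827) = -28970*62251 = -1803411470)
√((-158341 + 139538) + W) = √((-158341 + 139538) - 1803411470) = √(-18803 - 1803411470) = √(-1803430273) = I*√1803430273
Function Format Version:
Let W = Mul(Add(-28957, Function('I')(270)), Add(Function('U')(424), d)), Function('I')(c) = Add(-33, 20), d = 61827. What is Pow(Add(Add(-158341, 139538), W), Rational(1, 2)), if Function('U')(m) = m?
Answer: Mul(I, Pow(1803430273, Rational(1, 2))) ≈ Mul(42467., I)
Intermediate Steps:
Function('I')(c) = -13
W = -1803411470 (W = Mul(Add(-28957, -13), Add(424, 61827)) = Mul(-28970, 62251) = -1803411470)
Pow(Add(Add(-158341, 139538), W), Rational(1, 2)) = Pow(Add(Add(-158341, 139538), -1803411470), Rational(1, 2)) = Pow(Add(-18803, -1803411470), Rational(1, 2)) = Pow(-1803430273, Rational(1, 2)) = Mul(I, Pow(1803430273, Rational(1, 2)))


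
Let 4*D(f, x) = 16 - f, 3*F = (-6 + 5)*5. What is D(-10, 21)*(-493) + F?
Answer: -19237/6 ≈ -3206.2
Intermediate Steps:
F = -5/3 (F = ((-6 + 5)*5)/3 = (-1*5)/3 = (1/3)*(-5) = -5/3 ≈ -1.6667)
D(f, x) = 4 - f/4 (D(f, x) = (16 - f)/4 = 4 - f/4)
D(-10, 21)*(-493) + F = (4 - 1/4*(-10))*(-493) - 5/3 = (4 + 5/2)*(-493) - 5/3 = (13/2)*(-493) - 5/3 = -6409/2 - 5/3 = -19237/6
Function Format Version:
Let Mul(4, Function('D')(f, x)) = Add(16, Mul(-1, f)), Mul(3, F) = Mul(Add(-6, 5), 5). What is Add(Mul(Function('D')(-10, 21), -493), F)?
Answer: Rational(-19237, 6) ≈ -3206.2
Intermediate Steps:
F = Rational(-5, 3) (F = Mul(Rational(1, 3), Mul(Add(-6, 5), 5)) = Mul(Rational(1, 3), Mul(-1, 5)) = Mul(Rational(1, 3), -5) = Rational(-5, 3) ≈ -1.6667)
Function('D')(f, x) = Add(4, Mul(Rational(-1, 4), f)) (Function('D')(f, x) = Mul(Rational(1, 4), Add(16, Mul(-1, f))) = Add(4, Mul(Rational(-1, 4), f)))
Add(Mul(Function('D')(-10, 21), -493), F) = Add(Mul(Add(4, Mul(Rational(-1, 4), -10)), -493), Rational(-5, 3)) = Add(Mul(Add(4, Rational(5, 2)), -493), Rational(-5, 3)) = Add(Mul(Rational(13, 2), -493), Rational(-5, 3)) = Add(Rational(-6409, 2), Rational(-5, 3)) = Rational(-19237, 6)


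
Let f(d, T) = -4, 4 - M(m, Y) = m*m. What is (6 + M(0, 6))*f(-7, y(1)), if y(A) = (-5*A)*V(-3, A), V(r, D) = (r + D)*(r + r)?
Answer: -40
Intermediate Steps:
M(m, Y) = 4 - m² (M(m, Y) = 4 - m*m = 4 - m²)
V(r, D) = 2*r*(D + r) (V(r, D) = (D + r)*(2*r) = 2*r*(D + r))
y(A) = -5*A*(18 - 6*A) (y(A) = (-5*A)*(2*(-3)*(A - 3)) = (-5*A)*(2*(-3)*(-3 + A)) = (-5*A)*(18 - 6*A) = -5*A*(18 - 6*A))
(6 + M(0, 6))*f(-7, y(1)) = (6 + (4 - 1*0²))*(-4) = (6 + (4 - 1*0))*(-4) = (6 + (4 + 0))*(-4) = (6 + 4)*(-4) = 10*(-4) = -40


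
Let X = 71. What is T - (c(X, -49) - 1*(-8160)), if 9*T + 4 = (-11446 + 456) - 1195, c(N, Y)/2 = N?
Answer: -28969/3 ≈ -9656.3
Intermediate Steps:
c(N, Y) = 2*N
T = -4063/3 (T = -4/9 + ((-11446 + 456) - 1195)/9 = -4/9 + (-10990 - 1195)/9 = -4/9 + (1/9)*(-12185) = -4/9 - 12185/9 = -4063/3 ≈ -1354.3)
T - (c(X, -49) - 1*(-8160)) = -4063/3 - (2*71 - 1*(-8160)) = -4063/3 - (142 + 8160) = -4063/3 - 1*8302 = -4063/3 - 8302 = -28969/3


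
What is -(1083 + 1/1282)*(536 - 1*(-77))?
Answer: -851093491/1282 ≈ -6.6388e+5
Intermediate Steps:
-(1083 + 1/1282)*(536 - 1*(-77)) = -(1083 + 1/1282)*(536 + 77) = -1388407*613/1282 = -1*851093491/1282 = -851093491/1282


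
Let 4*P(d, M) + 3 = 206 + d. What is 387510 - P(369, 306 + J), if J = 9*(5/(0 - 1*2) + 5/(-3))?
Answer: 387367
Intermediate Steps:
J = -75/2 (J = 9*(5/(0 - 2) + 5*(-⅓)) = 9*(5/(-2) - 5/3) = 9*(5*(-½) - 5/3) = 9*(-5/2 - 5/3) = 9*(-25/6) = -75/2 ≈ -37.500)
P(d, M) = 203/4 + d/4 (P(d, M) = -¾ + (206 + d)/4 = -¾ + (103/2 + d/4) = 203/4 + d/4)
387510 - P(369, 306 + J) = 387510 - (203/4 + (¼)*369) = 387510 - (203/4 + 369/4) = 387510 - 1*143 = 387510 - 143 = 387367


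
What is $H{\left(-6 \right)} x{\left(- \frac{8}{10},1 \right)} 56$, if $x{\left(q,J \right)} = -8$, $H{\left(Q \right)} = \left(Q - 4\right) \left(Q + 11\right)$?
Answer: $22400$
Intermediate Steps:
$H{\left(Q \right)} = \left(-4 + Q\right) \left(11 + Q\right)$
$H{\left(-6 \right)} x{\left(- \frac{8}{10},1 \right)} 56 = \left(-44 + \left(-6\right)^{2} + 7 \left(-6\right)\right) \left(-8\right) 56 = \left(-44 + 36 - 42\right) \left(-8\right) 56 = \left(-50\right) \left(-8\right) 56 = 400 \cdot 56 = 22400$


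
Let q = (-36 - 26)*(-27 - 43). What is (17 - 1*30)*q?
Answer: -56420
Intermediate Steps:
q = 4340 (q = -62*(-70) = 4340)
(17 - 1*30)*q = (17 - 1*30)*4340 = (17 - 30)*4340 = -13*4340 = -56420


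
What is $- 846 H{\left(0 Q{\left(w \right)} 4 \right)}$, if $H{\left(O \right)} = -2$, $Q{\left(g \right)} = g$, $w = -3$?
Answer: $1692$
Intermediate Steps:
$- 846 H{\left(0 Q{\left(w \right)} 4 \right)} = \left(-846\right) \left(-2\right) = 1692$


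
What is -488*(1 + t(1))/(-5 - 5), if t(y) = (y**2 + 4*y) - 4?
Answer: 488/5 ≈ 97.600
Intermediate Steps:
t(y) = -4 + y**2 + 4*y
-488*(1 + t(1))/(-5 - 5) = -488*(1 + (-4 + 1**2 + 4*1))/(-5 - 5) = -488*(1 + (-4 + 1 + 4))/(-10) = -488*(1 + 1)*(-1)/10 = -976*(-1)/10 = -488*(-1/5) = 488/5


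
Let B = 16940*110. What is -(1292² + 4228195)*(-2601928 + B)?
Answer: 4355438600352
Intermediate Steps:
B = 1863400
-(1292² + 4228195)*(-2601928 + B) = -(1292² + 4228195)*(-2601928 + 1863400) = -(1669264 + 4228195)*(-738528) = -5897459*(-738528) = -1*(-4355438600352) = 4355438600352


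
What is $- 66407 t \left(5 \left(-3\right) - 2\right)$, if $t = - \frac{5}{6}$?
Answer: $- \frac{5644595}{6} \approx -9.4077 \cdot 10^{5}$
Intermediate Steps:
$t = - \frac{5}{6}$ ($t = \left(-5\right) \frac{1}{6} = - \frac{5}{6} \approx -0.83333$)
$- 66407 t \left(5 \left(-3\right) - 2\right) = - 66407 \left(- \frac{5 \left(5 \left(-3\right) - 2\right)}{6}\right) = - 66407 \left(- \frac{5 \left(-15 - 2\right)}{6}\right) = - 66407 \left(\left(- \frac{5}{6}\right) \left(-17\right)\right) = \left(-66407\right) \frac{85}{6} = - \frac{5644595}{6}$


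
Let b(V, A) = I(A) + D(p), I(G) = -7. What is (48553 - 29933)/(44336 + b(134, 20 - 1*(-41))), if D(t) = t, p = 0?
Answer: 18620/44329 ≈ 0.42004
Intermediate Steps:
b(V, A) = -7 (b(V, A) = -7 + 0 = -7)
(48553 - 29933)/(44336 + b(134, 20 - 1*(-41))) = (48553 - 29933)/(44336 - 7) = 18620/44329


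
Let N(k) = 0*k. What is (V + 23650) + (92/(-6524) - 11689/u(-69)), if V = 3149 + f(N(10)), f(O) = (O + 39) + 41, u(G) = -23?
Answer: 1027376157/37513 ≈ 27387.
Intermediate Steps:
N(k) = 0
f(O) = 80 + O (f(O) = (39 + O) + 41 = 80 + O)
V = 3229 (V = 3149 + (80 + 0) = 3149 + 80 = 3229)
(V + 23650) + (92/(-6524) - 11689/u(-69)) = (3229 + 23650) + (92/(-6524) - 11689/(-23)) = 26879 + (92*(-1/6524) - 11689*(-1/23)) = 26879 + (-23/1631 + 11689/23) = 26879 + 19064230/37513 = 1027376157/37513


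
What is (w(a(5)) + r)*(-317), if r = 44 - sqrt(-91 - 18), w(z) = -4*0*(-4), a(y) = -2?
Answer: -13948 + 317*I*sqrt(109) ≈ -13948.0 + 3309.6*I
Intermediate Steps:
w(z) = 0 (w(z) = 0*(-4) = 0)
r = 44 - I*sqrt(109) (r = 44 - sqrt(-109) = 44 - I*sqrt(109) ≈ 44.0 - 10.44*I)
(w(a(5)) + r)*(-317) = (0 + (44 - I*sqrt(109)))*(-317) = (44 - I*sqrt(109))*(-317) = -13948 + 317*I*sqrt(109)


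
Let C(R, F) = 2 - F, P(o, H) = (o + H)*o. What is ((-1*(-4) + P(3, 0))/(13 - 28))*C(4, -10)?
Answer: -52/5 ≈ -10.400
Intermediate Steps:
P(o, H) = o*(H + o) (P(o, H) = (H + o)*o = o*(H + o))
((-1*(-4) + P(3, 0))/(13 - 28))*C(4, -10) = ((-1*(-4) + 3*(0 + 3))/(13 - 28))*(2 - 1*(-10)) = ((4 + 3*3)/(-15))*(2 + 10) = ((4 + 9)*(-1/15))*12 = (13*(-1/15))*12 = -13/15*12 = -52/5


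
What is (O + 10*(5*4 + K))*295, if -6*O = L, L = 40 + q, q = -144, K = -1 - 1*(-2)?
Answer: 201190/3 ≈ 67063.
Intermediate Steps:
K = 1 (K = -1 + 2 = 1)
L = -104 (L = 40 - 144 = -104)
O = 52/3 (O = -⅙*(-104) = 52/3 ≈ 17.333)
(O + 10*(5*4 + K))*295 = (52/3 + 10*(5*4 + 1))*295 = (52/3 + 10*(20 + 1))*295 = (52/3 + 10*21)*295 = (52/3 + 210)*295 = (682/3)*295 = 201190/3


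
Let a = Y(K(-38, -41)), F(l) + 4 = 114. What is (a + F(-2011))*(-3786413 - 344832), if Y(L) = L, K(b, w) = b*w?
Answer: -6890916660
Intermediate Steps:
F(l) = 110 (F(l) = -4 + 114 = 110)
a = 1558 (a = -38*(-41) = 1558)
(a + F(-2011))*(-3786413 - 344832) = (1558 + 110)*(-3786413 - 344832) = 1668*(-4131245) = -6890916660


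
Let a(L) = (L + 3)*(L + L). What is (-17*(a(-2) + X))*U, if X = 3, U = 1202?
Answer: 20434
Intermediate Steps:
a(L) = 2*L*(3 + L) (a(L) = (3 + L)*(2*L) = 2*L*(3 + L))
(-17*(a(-2) + X))*U = -17*(2*(-2)*(3 - 2) + 3)*1202 = -17*(2*(-2)*1 + 3)*1202 = -17*(-4 + 3)*1202 = -17*(-1)*1202 = 17*1202 = 20434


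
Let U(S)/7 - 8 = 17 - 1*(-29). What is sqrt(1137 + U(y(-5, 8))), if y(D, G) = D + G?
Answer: sqrt(1515) ≈ 38.923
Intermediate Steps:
U(S) = 378 (U(S) = 56 + 7*(17 - 1*(-29)) = 56 + 7*(17 + 29) = 56 + 7*46 = 56 + 322 = 378)
sqrt(1137 + U(y(-5, 8))) = sqrt(1137 + 378) = sqrt(1515)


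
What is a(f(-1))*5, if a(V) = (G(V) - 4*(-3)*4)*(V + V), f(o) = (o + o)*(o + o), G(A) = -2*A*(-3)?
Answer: 2880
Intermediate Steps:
G(A) = 6*A
f(o) = 4*o**2 (f(o) = (2*o)*(2*o) = 4*o**2)
a(V) = 2*V*(48 + 6*V) (a(V) = (6*V - 4*(-3)*4)*(V + V) = (6*V + 12*4)*(2*V) = (6*V + 48)*(2*V) = (48 + 6*V)*(2*V) = 2*V*(48 + 6*V))
a(f(-1))*5 = (12*(4*(-1)**2)*(8 + 4*(-1)**2))*5 = (12*(4*1)*(8 + 4*1))*5 = (12*4*(8 + 4))*5 = (12*4*12)*5 = 576*5 = 2880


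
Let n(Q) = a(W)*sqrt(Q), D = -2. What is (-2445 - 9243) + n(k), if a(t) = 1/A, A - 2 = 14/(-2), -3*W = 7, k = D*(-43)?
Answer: -11688 - sqrt(86)/5 ≈ -11690.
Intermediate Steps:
k = 86 (k = -2*(-43) = 86)
W = -7/3 (W = -1/3*7 = -7/3 ≈ -2.3333)
A = -5 (A = 2 + 14/(-2) = 2 + 14*(-1/2) = 2 - 7 = -5)
a(t) = -1/5 (a(t) = 1/(-5) = -1/5)
n(Q) = -sqrt(Q)/5
(-2445 - 9243) + n(k) = (-2445 - 9243) - sqrt(86)/5 = -11688 - sqrt(86)/5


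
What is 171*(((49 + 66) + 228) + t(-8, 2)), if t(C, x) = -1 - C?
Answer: 59850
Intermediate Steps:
171*(((49 + 66) + 228) + t(-8, 2)) = 171*(((49 + 66) + 228) + (-1 - 1*(-8))) = 171*((115 + 228) + (-1 + 8)) = 171*(343 + 7) = 171*350 = 59850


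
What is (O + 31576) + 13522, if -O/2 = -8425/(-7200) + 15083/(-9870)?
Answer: 10682983859/236880 ≈ 45099.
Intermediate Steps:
O = 169619/236880 (O = -2*(-8425/(-7200) + 15083/(-9870)) = -2*(-8425*(-1/7200) + 15083*(-1/9870)) = -2*(337/288 - 15083/9870) = -2*(-169619/473760) = 169619/236880 ≈ 0.71605)
(O + 31576) + 13522 = (169619/236880 + 31576) + 13522 = 7479892499/236880 + 13522 = 10682983859/236880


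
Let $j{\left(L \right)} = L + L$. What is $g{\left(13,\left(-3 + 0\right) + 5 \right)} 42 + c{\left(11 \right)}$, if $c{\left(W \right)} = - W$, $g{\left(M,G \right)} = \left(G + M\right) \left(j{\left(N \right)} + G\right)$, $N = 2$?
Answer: $3769$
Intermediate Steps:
$j{\left(L \right)} = 2 L$
$g{\left(M,G \right)} = \left(4 + G\right) \left(G + M\right)$ ($g{\left(M,G \right)} = \left(G + M\right) \left(2 \cdot 2 + G\right) = \left(G + M\right) \left(4 + G\right) = \left(4 + G\right) \left(G + M\right)$)
$g{\left(13,\left(-3 + 0\right) + 5 \right)} 42 + c{\left(11 \right)} = \left(\left(\left(-3 + 0\right) + 5\right)^{2} + 4 \left(\left(-3 + 0\right) + 5\right) + 4 \cdot 13 + \left(\left(-3 + 0\right) + 5\right) 13\right) 42 - 11 = \left(\left(-3 + 5\right)^{2} + 4 \left(-3 + 5\right) + 52 + \left(-3 + 5\right) 13\right) 42 - 11 = \left(2^{2} + 4 \cdot 2 + 52 + 2 \cdot 13\right) 42 - 11 = \left(4 + 8 + 52 + 26\right) 42 - 11 = 90 \cdot 42 - 11 = 3780 - 11 = 3769$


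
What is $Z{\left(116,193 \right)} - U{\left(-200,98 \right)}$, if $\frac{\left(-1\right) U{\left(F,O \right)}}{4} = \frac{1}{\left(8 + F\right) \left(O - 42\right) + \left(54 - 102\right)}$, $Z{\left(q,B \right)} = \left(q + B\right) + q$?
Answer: $\frac{1147499}{2700} \approx 425.0$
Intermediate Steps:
$Z{\left(q,B \right)} = B + 2 q$ ($Z{\left(q,B \right)} = \left(B + q\right) + q = B + 2 q$)
$U{\left(F,O \right)} = - \frac{4}{-48 + \left(-42 + O\right) \left(8 + F\right)}$ ($U{\left(F,O \right)} = - \frac{4}{\left(8 + F\right) \left(O - 42\right) + \left(54 - 102\right)} = - \frac{4}{\left(8 + F\right) \left(-42 + O\right) + \left(54 - 102\right)} = - \frac{4}{\left(-42 + O\right) \left(8 + F\right) - 48} = - \frac{4}{-48 + \left(-42 + O\right) \left(8 + F\right)}$)
$Z{\left(116,193 \right)} - U{\left(-200,98 \right)} = \left(193 + 2 \cdot 116\right) - - \frac{4}{-384 - -8400 + 8 \cdot 98 - 19600} = \left(193 + 232\right) - - \frac{4}{-384 + 8400 + 784 - 19600} = 425 - - \frac{4}{-10800} = 425 - \left(-4\right) \left(- \frac{1}{10800}\right) = 425 - \frac{1}{2700} = \frac{1147499}{2700}$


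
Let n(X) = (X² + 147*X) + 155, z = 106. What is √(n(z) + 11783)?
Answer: 2*√9689 ≈ 196.87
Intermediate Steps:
n(X) = 155 + X² + 147*X
√(n(z) + 11783) = √((155 + 106² + 147*106) + 11783) = √((155 + 11236 + 15582) + 11783) = √(26973 + 11783) = √38756 = 2*√9689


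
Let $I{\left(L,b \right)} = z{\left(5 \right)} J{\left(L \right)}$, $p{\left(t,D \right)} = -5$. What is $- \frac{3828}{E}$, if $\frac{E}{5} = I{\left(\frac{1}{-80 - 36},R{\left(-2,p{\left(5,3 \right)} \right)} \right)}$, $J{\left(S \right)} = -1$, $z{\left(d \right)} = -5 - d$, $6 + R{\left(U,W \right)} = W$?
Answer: $- \frac{1914}{25} \approx -76.56$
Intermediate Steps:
$R{\left(U,W \right)} = -6 + W$
$I{\left(L,b \right)} = 10$ ($I{\left(L,b \right)} = \left(-5 - 5\right) \left(-1\right) = \left(-10\right) \left(-1\right) = 10$)
$E = 50$ ($E = 5 \cdot 10 = 50$)
$- \frac{3828}{E} = - \frac{3828}{50} = \left(-3828\right) \frac{1}{50} = - \frac{1914}{25}$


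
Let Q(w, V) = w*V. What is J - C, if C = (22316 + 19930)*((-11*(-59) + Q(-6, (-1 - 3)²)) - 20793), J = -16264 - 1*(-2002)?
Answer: 855044778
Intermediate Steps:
J = -14262 (J = -16264 + 2002 = -14262)
Q(w, V) = V*w
C = -855059040 (C = (22316 + 19930)*((-11*(-59) + (-1 - 3)²*(-6)) - 20793) = 42246*((649 + (-4)²*(-6)) - 20793) = 42246*((649 + 16*(-6)) - 20793) = 42246*((649 - 96) - 20793) = 42246*(553 - 20793) = 42246*(-20240) = -855059040)
J - C = -14262 - 1*(-855059040) = -14262 + 855059040 = 855044778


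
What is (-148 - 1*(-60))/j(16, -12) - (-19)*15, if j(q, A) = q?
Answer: 559/2 ≈ 279.50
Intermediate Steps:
(-148 - 1*(-60))/j(16, -12) - (-19)*15 = (-148 - 1*(-60))/16 - (-19)*15 = (-148 + 60)*(1/16) - 1*(-285) = -88*1/16 + 285 = -11/2 + 285 = 559/2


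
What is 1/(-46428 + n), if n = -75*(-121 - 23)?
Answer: -1/35628 ≈ -2.8068e-5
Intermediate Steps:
n = 10800 (n = -75*(-144) = 10800)
1/(-46428 + n) = 1/(-46428 + 10800) = 1/(-35628) = -1/35628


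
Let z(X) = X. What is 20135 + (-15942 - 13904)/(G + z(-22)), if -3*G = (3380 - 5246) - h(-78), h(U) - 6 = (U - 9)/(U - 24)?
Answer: 1233909163/61433 ≈ 20085.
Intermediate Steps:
h(U) = 6 + (-9 + U)/(-24 + U) (h(U) = 6 + (U - 9)/(U - 24) = 6 + (-9 + U)/(-24 + U))
G = 63677/102 (G = -((3380 - 5246) - (-153 + 7*(-78))/(-24 - 78))/3 = -(-1866 - (-153 - 546)/(-102))/3 = -(-1866 - (-1)*(-699)/102)/3 = -(-1866 - 1*233/34)/3 = -(-1866 - 233/34)/3 = -⅓*(-63677/34) = 63677/102 ≈ 624.28)
20135 + (-15942 - 13904)/(G + z(-22)) = 20135 + (-15942 - 13904)/(63677/102 - 22) = 20135 - 29846/61433/102 = 20135 - 29846*102/61433 = 20135 - 3044292/61433 = 1233909163/61433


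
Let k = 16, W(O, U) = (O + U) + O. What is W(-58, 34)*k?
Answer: -1312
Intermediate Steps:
W(O, U) = U + 2*O
W(-58, 34)*k = (34 + 2*(-58))*16 = (34 - 116)*16 = -82*16 = -1312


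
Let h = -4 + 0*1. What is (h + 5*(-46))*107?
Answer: -25038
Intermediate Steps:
h = -4 (h = -4 + 0 = -4)
(h + 5*(-46))*107 = (-4 + 5*(-46))*107 = (-4 - 230)*107 = -234*107 = -25038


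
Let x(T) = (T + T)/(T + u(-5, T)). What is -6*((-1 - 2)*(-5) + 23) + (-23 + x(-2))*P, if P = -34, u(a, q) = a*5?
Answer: 14822/27 ≈ 548.96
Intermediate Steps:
u(a, q) = 5*a
x(T) = 2*T/(-25 + T) (x(T) = (T + T)/(T + 5*(-5)) = (2*T)/(T - 25) = (2*T)/(-25 + T) = 2*T/(-25 + T))
-6*((-1 - 2)*(-5) + 23) + (-23 + x(-2))*P = -6*((-1 - 2)*(-5) + 23) + (-23 + 2*(-2)/(-25 - 2))*(-34) = -6*(-3*(-5) + 23) + (-23 + 2*(-2)/(-27))*(-34) = -6*(15 + 23) + (-23 + 2*(-2)*(-1/27))*(-34) = -6*38 + (-23 + 4/27)*(-34) = -228 - 617/27*(-34) = -228 + 20978/27 = 14822/27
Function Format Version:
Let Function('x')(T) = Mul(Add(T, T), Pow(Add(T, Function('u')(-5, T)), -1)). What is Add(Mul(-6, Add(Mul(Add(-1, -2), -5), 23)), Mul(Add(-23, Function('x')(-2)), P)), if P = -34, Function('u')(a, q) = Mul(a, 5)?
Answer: Rational(14822, 27) ≈ 548.96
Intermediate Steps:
Function('u')(a, q) = Mul(5, a)
Function('x')(T) = Mul(2, T, Pow(Add(-25, T), -1)) (Function('x')(T) = Mul(Add(T, T), Pow(Add(T, Mul(5, -5)), -1)) = Mul(Mul(2, T), Pow(Add(T, -25), -1)) = Mul(Mul(2, T), Pow(Add(-25, T), -1)) = Mul(2, T, Pow(Add(-25, T), -1)))
Add(Mul(-6, Add(Mul(Add(-1, -2), -5), 23)), Mul(Add(-23, Function('x')(-2)), P)) = Add(Mul(-6, Add(Mul(Add(-1, -2), -5), 23)), Mul(Add(-23, Mul(2, -2, Pow(Add(-25, -2), -1))), -34)) = Add(Mul(-6, Add(Mul(-3, -5), 23)), Mul(Add(-23, Mul(2, -2, Pow(-27, -1))), -34)) = Add(Mul(-6, Add(15, 23)), Mul(Add(-23, Mul(2, -2, Rational(-1, 27))), -34)) = Add(Mul(-6, 38), Mul(Add(-23, Rational(4, 27)), -34)) = Add(-228, Mul(Rational(-617, 27), -34)) = Add(-228, Rational(20978, 27)) = Rational(14822, 27)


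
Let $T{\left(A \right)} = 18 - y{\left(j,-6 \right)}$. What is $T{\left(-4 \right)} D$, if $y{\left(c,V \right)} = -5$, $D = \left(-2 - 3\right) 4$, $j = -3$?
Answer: $-460$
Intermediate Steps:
$D = -20$ ($D = \left(-5\right) 4 = -20$)
$T{\left(A \right)} = 23$ ($T{\left(A \right)} = 18 - -5 = 18 + 5 = 23$)
$T{\left(-4 \right)} D = 23 \left(-20\right) = -460$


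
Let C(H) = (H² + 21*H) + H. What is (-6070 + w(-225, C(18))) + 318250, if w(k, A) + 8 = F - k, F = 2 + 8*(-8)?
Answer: 312335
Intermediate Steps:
F = -62 (F = 2 - 64 = -62)
C(H) = H² + 22*H
w(k, A) = -70 - k (w(k, A) = -8 + (-62 - k) = -70 - k)
(-6070 + w(-225, C(18))) + 318250 = (-6070 + (-70 - 1*(-225))) + 318250 = (-6070 + (-70 + 225)) + 318250 = (-6070 + 155) + 318250 = -5915 + 318250 = 312335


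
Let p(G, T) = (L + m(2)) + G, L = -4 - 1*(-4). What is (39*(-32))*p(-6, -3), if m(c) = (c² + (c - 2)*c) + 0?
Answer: 2496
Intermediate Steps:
L = 0 (L = -4 + 4 = 0)
m(c) = c² + c*(-2 + c) (m(c) = (c² + (-2 + c)*c) + 0 = (c² + c*(-2 + c)) + 0 = c² + c*(-2 + c))
p(G, T) = 4 + G (p(G, T) = (0 + 2*2*(-1 + 2)) + G = (0 + 2*2*1) + G = (0 + 4) + G = 4 + G)
(39*(-32))*p(-6, -3) = (39*(-32))*(4 - 6) = -1248*(-2) = 2496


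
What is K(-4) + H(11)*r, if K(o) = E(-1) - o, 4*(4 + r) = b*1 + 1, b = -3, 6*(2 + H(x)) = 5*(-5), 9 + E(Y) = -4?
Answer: 75/4 ≈ 18.750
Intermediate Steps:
E(Y) = -13 (E(Y) = -9 - 4 = -13)
H(x) = -37/6 (H(x) = -2 + (5*(-5))/6 = -2 + (⅙)*(-25) = -2 - 25/6 = -37/6)
r = -9/2 (r = -4 + (-3*1 + 1)/4 = -4 + (-3 + 1)/4 = -4 + (¼)*(-2) = -4 - ½ = -9/2 ≈ -4.5000)
K(o) = -13 - o
K(-4) + H(11)*r = (-13 - 1*(-4)) - 37/6*(-9/2) = (-13 + 4) + 111/4 = -9 + 111/4 = 75/4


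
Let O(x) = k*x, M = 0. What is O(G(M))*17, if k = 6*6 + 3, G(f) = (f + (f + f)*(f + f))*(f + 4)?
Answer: 0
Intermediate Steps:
G(f) = (4 + f)*(f + 4*f²) (G(f) = (f + (2*f)*(2*f))*(4 + f) = (f + 4*f²)*(4 + f) = (4 + f)*(f + 4*f²))
k = 39 (k = 36 + 3 = 39)
O(x) = 39*x
O(G(M))*17 = (39*(0*(4 + 4*0² + 17*0)))*17 = (39*(0*(4 + 4*0 + 0)))*17 = (39*(0*(4 + 0 + 0)))*17 = (39*(0*4))*17 = (39*0)*17 = 0*17 = 0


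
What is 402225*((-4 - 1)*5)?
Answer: -10055625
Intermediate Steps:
402225*((-4 - 1)*5) = 402225*(-5*5) = 402225*(-25) = -10055625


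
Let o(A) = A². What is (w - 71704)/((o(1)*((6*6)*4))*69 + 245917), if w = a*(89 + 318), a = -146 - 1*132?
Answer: -184850/255853 ≈ -0.72249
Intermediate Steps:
a = -278 (a = -146 - 132 = -278)
w = -113146 (w = -278*(89 + 318) = -278*407 = -113146)
(w - 71704)/((o(1)*((6*6)*4))*69 + 245917) = (-113146 - 71704)/((1²*((6*6)*4))*69 + 245917) = -184850/((1*(36*4))*69 + 245917) = -184850/((1*144)*69 + 245917) = -184850/(144*69 + 245917) = -184850/(9936 + 245917) = -184850/255853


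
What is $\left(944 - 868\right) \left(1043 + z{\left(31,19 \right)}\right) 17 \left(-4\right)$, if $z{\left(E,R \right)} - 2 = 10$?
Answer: $-5452240$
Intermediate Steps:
$z{\left(E,R \right)} = 12$ ($z{\left(E,R \right)} = 2 + 10 = 12$)
$\left(944 - 868\right) \left(1043 + z{\left(31,19 \right)}\right) 17 \left(-4\right) = \left(944 - 868\right) \left(1043 + 12\right) 17 \left(-4\right) = 76 \cdot 1055 \left(-68\right) = 80180 \left(-68\right) = -5452240$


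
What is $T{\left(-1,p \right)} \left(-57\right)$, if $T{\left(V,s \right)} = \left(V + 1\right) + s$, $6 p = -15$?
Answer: $\frac{285}{2} \approx 142.5$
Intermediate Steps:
$p = - \frac{5}{2}$ ($p = \frac{1}{6} \left(-15\right) = - \frac{5}{2} \approx -2.5$)
$T{\left(V,s \right)} = 1 + V + s$ ($T{\left(V,s \right)} = \left(1 + V\right) + s = 1 + V + s$)
$T{\left(-1,p \right)} \left(-57\right) = \left(1 - 1 - \frac{5}{2}\right) \left(-57\right) = \left(- \frac{5}{2}\right) \left(-57\right) = \frac{285}{2}$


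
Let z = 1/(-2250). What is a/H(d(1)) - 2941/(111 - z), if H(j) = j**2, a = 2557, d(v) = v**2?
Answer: 631996057/249751 ≈ 2530.5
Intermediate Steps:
z = -1/2250 ≈ -0.00044444
a/H(d(1)) - 2941/(111 - z) = 2557/((1**2)**2) - 2941/(111 - 1*(-1/2250)) = 2557/(1**2) - 2941/(111 + 1/2250) = 2557/1 - 2941/249751/2250 = 2557*1 - 2941*2250/249751 = 2557 - 6617250/249751 = 631996057/249751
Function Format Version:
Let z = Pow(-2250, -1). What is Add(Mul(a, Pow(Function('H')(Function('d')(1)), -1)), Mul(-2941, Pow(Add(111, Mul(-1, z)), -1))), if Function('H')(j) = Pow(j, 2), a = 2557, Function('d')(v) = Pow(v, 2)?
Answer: Rational(631996057, 249751) ≈ 2530.5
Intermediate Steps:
z = Rational(-1, 2250) ≈ -0.00044444
Add(Mul(a, Pow(Function('H')(Function('d')(1)), -1)), Mul(-2941, Pow(Add(111, Mul(-1, z)), -1))) = Add(Mul(2557, Pow(Pow(Pow(1, 2), 2), -1)), Mul(-2941, Pow(Add(111, Mul(-1, Rational(-1, 2250))), -1))) = Add(Mul(2557, Pow(Pow(1, 2), -1)), Mul(-2941, Pow(Add(111, Rational(1, 2250)), -1))) = Add(Mul(2557, Pow(1, -1)), Mul(-2941, Pow(Rational(249751, 2250), -1))) = Add(Mul(2557, 1), Mul(-2941, Rational(2250, 249751))) = Add(2557, Rational(-6617250, 249751)) = Rational(631996057, 249751)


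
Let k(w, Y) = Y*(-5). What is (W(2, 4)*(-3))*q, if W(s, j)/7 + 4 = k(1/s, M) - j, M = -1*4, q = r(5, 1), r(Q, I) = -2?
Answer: 504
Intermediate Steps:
q = -2
M = -4
k(w, Y) = -5*Y
W(s, j) = 112 - 7*j (W(s, j) = -28 + 7*(-5*(-4) - j) = -28 + 7*(20 - j) = -28 + (140 - 7*j) = 112 - 7*j)
(W(2, 4)*(-3))*q = ((112 - 7*4)*(-3))*(-2) = ((112 - 28)*(-3))*(-2) = (84*(-3))*(-2) = -252*(-2) = 504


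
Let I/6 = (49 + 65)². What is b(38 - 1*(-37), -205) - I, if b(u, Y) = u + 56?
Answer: -77845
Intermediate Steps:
I = 77976 (I = 6*(49 + 65)² = 6*114² = 6*12996 = 77976)
b(u, Y) = 56 + u
b(38 - 1*(-37), -205) - I = (56 + (38 - 1*(-37))) - 1*77976 = (56 + (38 + 37)) - 77976 = (56 + 75) - 77976 = 131 - 77976 = -77845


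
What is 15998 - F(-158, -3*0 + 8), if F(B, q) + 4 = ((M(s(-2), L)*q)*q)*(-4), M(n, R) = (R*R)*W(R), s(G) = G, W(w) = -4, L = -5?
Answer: -9598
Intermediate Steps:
M(n, R) = -4*R² (M(n, R) = (R*R)*(-4) = R²*(-4) = -4*R²)
F(B, q) = -4 + 400*q² (F(B, q) = -4 + (((-4*(-5)²)*q)*q)*(-4) = -4 + (((-4*25)*q)*q)*(-4) = -4 + ((-100*q)*q)*(-4) = -4 - 100*q²*(-4) = -4 + 400*q²)
15998 - F(-158, -3*0 + 8) = 15998 - (-4 + 400*(-3*0 + 8)²) = 15998 - (-4 + 400*(0 + 8)²) = 15998 - (-4 + 400*8²) = 15998 - (-4 + 400*64) = 15998 - (-4 + 25600) = 15998 - 1*25596 = 15998 - 25596 = -9598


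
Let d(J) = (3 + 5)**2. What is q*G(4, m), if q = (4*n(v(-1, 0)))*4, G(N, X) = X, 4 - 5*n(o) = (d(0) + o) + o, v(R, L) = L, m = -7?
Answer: 1344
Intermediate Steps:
d(J) = 64 (d(J) = 8**2 = 64)
n(o) = -12 - 2*o/5 (n(o) = 4/5 - ((64 + o) + o)/5 = 4/5 - (64 + 2*o)/5 = 4/5 + (-64/5 - 2*o/5) = -12 - 2*o/5)
q = -192 (q = (4*(-12 - 2/5*0))*4 = (4*(-12 + 0))*4 = (4*(-12))*4 = -48*4 = -192)
q*G(4, m) = -192*(-7) = 1344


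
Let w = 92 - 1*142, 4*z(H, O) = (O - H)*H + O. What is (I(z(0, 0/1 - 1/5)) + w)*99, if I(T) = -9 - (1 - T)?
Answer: -118899/20 ≈ -5945.0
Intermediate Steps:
z(H, O) = O/4 + H*(O - H)/4 (z(H, O) = ((O - H)*H + O)/4 = (H*(O - H) + O)/4 = (O + H*(O - H))/4 = O/4 + H*(O - H)/4)
w = -50 (w = 92 - 142 = -50)
I(T) = -10 + T (I(T) = -9 + (-1 + T) = -10 + T)
(I(z(0, 0/1 - 1/5)) + w)*99 = ((-10 + (-¼*0² + (0/1 - 1/5)/4 + (¼)*0*(0/1 - 1/5))) - 50)*99 = ((-10 + (-¼*0 + (0*1 - 1*⅕)/4 + (¼)*0*(0*1 - 1*⅕))) - 50)*99 = ((-10 + (0 + (0 - ⅕)/4 + (¼)*0*(0 - ⅕))) - 50)*99 = ((-10 + (0 + (¼)*(-⅕) + (¼)*0*(-⅕))) - 50)*99 = ((-10 + (0 - 1/20 + 0)) - 50)*99 = ((-10 - 1/20) - 50)*99 = (-201/20 - 50)*99 = -1201/20*99 = -118899/20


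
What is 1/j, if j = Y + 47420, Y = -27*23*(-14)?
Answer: 1/56114 ≈ 1.7821e-5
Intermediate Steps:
Y = 8694 (Y = -621*(-14) = 8694)
j = 56114 (j = 8694 + 47420 = 56114)
1/j = 1/56114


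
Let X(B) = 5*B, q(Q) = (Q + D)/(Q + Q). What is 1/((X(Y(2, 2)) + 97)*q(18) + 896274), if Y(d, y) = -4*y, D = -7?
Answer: 12/10755497 ≈ 1.1157e-6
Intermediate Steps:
q(Q) = (-7 + Q)/(2*Q) (q(Q) = (Q - 7)/(Q + Q) = (-7 + Q)/((2*Q)) = (-7 + Q)*(1/(2*Q)) = (-7 + Q)/(2*Q))
1/((X(Y(2, 2)) + 97)*q(18) + 896274) = 1/((5*(-4*2) + 97)*((½)*(-7 + 18)/18) + 896274) = 1/((5*(-8) + 97)*((½)*(1/18)*11) + 896274) = 1/((-40 + 97)*(11/36) + 896274) = 1/(57*(11/36) + 896274) = 1/(209/12 + 896274) = 1/(10755497/12) = 12/10755497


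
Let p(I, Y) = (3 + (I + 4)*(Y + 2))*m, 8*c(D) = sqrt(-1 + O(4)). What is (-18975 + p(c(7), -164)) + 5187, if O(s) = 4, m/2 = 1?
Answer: -15078 - 81*sqrt(3)/2 ≈ -15148.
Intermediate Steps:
m = 2 (m = 2*1 = 2)
c(D) = sqrt(3)/8 (c(D) = sqrt(-1 + 4)/8 = sqrt(3)/8)
p(I, Y) = 6 + 2*(2 + Y)*(4 + I) (p(I, Y) = (3 + (I + 4)*(Y + 2))*2 = (3 + (4 + I)*(2 + Y))*2 = (3 + (2 + Y)*(4 + I))*2 = 6 + 2*(2 + Y)*(4 + I))
(-18975 + p(c(7), -164)) + 5187 = (-18975 + (22 + 4*(sqrt(3)/8) + 8*(-164) + 2*(sqrt(3)/8)*(-164))) + 5187 = (-18975 + (22 + sqrt(3)/2 - 1312 - 41*sqrt(3))) + 5187 = (-18975 + (-1290 - 81*sqrt(3)/2)) + 5187 = (-20265 - 81*sqrt(3)/2) + 5187 = -15078 - 81*sqrt(3)/2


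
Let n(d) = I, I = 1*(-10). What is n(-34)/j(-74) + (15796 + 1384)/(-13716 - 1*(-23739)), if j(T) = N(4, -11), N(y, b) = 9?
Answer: 18130/30069 ≈ 0.60295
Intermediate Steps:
I = -10
n(d) = -10
j(T) = 9
n(-34)/j(-74) + (15796 + 1384)/(-13716 - 1*(-23739)) = -10/9 + (15796 + 1384)/(-13716 - 1*(-23739)) = -10*1/9 + 17180/(-13716 + 23739) = -10/9 + 17180/10023 = 18130/30069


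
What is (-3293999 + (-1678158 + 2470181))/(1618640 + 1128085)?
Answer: -833992/915575 ≈ -0.91089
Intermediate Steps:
(-3293999 + (-1678158 + 2470181))/(1618640 + 1128085) = (-3293999 + 792023)/2746725 = -2501976*1/2746725 = -833992/915575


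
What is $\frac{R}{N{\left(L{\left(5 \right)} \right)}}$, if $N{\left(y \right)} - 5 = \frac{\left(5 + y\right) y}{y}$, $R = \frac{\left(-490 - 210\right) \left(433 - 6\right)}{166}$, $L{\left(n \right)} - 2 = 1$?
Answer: $- \frac{149450}{1079} \approx -138.51$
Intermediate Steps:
$L{\left(n \right)} = 3$ ($L{\left(n \right)} = 2 + 1 = 3$)
$R = - \frac{149450}{83}$ ($R = \left(-700\right) 427 \cdot \frac{1}{166} = \left(-298900\right) \frac{1}{166} = - \frac{149450}{83} \approx -1800.6$)
$N{\left(y \right)} = 10 + y$ ($N{\left(y \right)} = 5 + \frac{\left(5 + y\right) y}{y} = 5 + \frac{y \left(5 + y\right)}{y} = 5 + \left(5 + y\right) = 10 + y$)
$\frac{R}{N{\left(L{\left(5 \right)} \right)}} = - \frac{149450}{83 \left(10 + 3\right)} = - \frac{149450}{83 \cdot 13} = \left(- \frac{149450}{83}\right) \frac{1}{13} = - \frac{149450}{1079}$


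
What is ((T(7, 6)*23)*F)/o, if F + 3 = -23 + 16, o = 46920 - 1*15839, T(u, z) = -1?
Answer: 230/31081 ≈ 0.0074000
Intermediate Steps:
o = 31081 (o = 46920 - 15839 = 31081)
F = -10 (F = -3 + (-23 + 16) = -3 - 7 = -10)
((T(7, 6)*23)*F)/o = (-1*23*(-10))/31081 = -23*(-10)*(1/31081) = 230*(1/31081) = 230/31081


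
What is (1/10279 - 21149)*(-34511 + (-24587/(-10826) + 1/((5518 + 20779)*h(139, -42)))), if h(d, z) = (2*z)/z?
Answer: 1067858962737412530150/1463171049419 ≈ 7.2983e+8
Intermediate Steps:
h(d, z) = 2
(1/10279 - 21149)*(-34511 + (-24587/(-10826) + 1/((5518 + 20779)*h(139, -42)))) = (1/10279 - 21149)*(-34511 + (-24587/(-10826) + 1/((5518 + 20779)*2))) = (1/10279 - 21149)*(-34511 + (-24587*(-1/10826) + (1/2)/26297)) = -217390570*(-34511 + (24587/10826 + (1/26297)*(1/2)))/10279 = -217390570*(-34511 + (24587/10826 + 1/52594))/10279 = -217390570*(-34511 + 323284876/142345661)/10279 = -217390570/10279*(-4912167821895/142345661) = 1067858962737412530150/1463171049419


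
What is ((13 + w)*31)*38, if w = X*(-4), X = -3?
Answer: 29450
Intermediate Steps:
w = 12 (w = -3*(-4) = 12)
((13 + w)*31)*38 = ((13 + 12)*31)*38 = (25*31)*38 = 775*38 = 29450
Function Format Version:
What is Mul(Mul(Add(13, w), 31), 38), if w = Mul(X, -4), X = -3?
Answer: 29450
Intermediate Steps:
w = 12 (w = Mul(-3, -4) = 12)
Mul(Mul(Add(13, w), 31), 38) = Mul(Mul(Add(13, 12), 31), 38) = Mul(Mul(25, 31), 38) = Mul(775, 38) = 29450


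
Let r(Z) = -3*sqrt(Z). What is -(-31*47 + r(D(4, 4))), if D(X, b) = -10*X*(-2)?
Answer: 1457 + 12*sqrt(5) ≈ 1483.8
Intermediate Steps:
D(X, b) = 20*X (D(X, b) = -10*X*(-2) = 20*X)
-(-31*47 + r(D(4, 4))) = -(-31*47 - 3*4*sqrt(5)) = -(-1457 - 12*sqrt(5)) = 1457 + 12*sqrt(5)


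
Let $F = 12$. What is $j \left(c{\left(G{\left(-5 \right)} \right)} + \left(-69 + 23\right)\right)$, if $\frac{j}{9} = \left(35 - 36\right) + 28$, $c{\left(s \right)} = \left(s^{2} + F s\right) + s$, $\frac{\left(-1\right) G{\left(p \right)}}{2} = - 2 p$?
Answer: $22842$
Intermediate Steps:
$G{\left(p \right)} = 4 p$ ($G{\left(p \right)} = - 2 \left(- 2 p\right) = 4 p$)
$c{\left(s \right)} = s^{2} + 13 s$ ($c{\left(s \right)} = \left(s^{2} + 12 s\right) + s = s^{2} + 13 s$)
$j = 243$ ($j = 9 \left(\left(35 - 36\right) + 28\right) = 9 \left(-1 + 28\right) = 9 \cdot 27 = 243$)
$j \left(c{\left(G{\left(-5 \right)} \right)} + \left(-69 + 23\right)\right) = 243 \left(4 \left(-5\right) \left(13 + 4 \left(-5\right)\right) + \left(-69 + 23\right)\right) = 243 \left(- 20 \left(13 - 20\right) - 46\right) = 243 \left(\left(-20\right) \left(-7\right) - 46\right) = 243 \left(140 - 46\right) = 243 \cdot 94 = 22842$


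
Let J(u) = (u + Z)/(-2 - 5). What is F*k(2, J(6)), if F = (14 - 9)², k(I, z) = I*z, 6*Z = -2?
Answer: -850/21 ≈ -40.476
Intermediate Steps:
Z = -⅓ (Z = (⅙)*(-2) = -⅓ ≈ -0.33333)
J(u) = 1/21 - u/7 (J(u) = (u - ⅓)/(-2 - 5) = (-⅓ + u)/(-7) = (-⅓ + u)*(-⅐) = 1/21 - u/7)
F = 25 (F = 5² = 25)
F*k(2, J(6)) = 25*(2*(1/21 - ⅐*6)) = 25*(2*(1/21 - 6/7)) = 25*(2*(-17/21)) = 25*(-34/21) = -850/21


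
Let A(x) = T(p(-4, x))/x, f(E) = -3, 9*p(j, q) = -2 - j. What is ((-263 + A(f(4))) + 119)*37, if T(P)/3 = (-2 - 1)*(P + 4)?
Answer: -14578/3 ≈ -4859.3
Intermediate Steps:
p(j, q) = -2/9 - j/9 (p(j, q) = (-2 - j)/9 = -2/9 - j/9)
T(P) = -36 - 9*P (T(P) = 3*((-2 - 1)*(P + 4)) = 3*(-3*(4 + P)) = 3*(-12 - 3*P) = -36 - 9*P)
A(x) = -38/x (A(x) = (-36 - 9*(-2/9 - 1/9*(-4)))/x = (-36 - 9*(-2/9 + 4/9))/x = (-36 - 9*2/9)/x = (-36 - 2)/x = -38/x)
((-263 + A(f(4))) + 119)*37 = ((-263 - 38/(-3)) + 119)*37 = ((-263 - 38*(-1/3)) + 119)*37 = ((-263 + 38/3) + 119)*37 = (-751/3 + 119)*37 = -394/3*37 = -14578/3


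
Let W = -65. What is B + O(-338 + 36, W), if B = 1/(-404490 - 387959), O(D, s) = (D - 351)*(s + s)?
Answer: 67270995609/792449 ≈ 84890.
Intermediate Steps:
O(D, s) = 2*s*(-351 + D) (O(D, s) = (-351 + D)*(2*s) = 2*s*(-351 + D))
B = -1/792449 (B = 1/(-792449) = -1/792449 ≈ -1.2619e-6)
B + O(-338 + 36, W) = -1/792449 + 2*(-65)*(-351 + (-338 + 36)) = -1/792449 + 2*(-65)*(-351 - 302) = -1/792449 + 2*(-65)*(-653) = -1/792449 + 84890 = 67270995609/792449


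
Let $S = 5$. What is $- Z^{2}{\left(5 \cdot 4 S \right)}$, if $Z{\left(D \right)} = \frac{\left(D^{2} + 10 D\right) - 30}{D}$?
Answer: $- \frac{1203409}{100} \approx -12034.0$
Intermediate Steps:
$Z{\left(D \right)} = \frac{-30 + D^{2} + 10 D}{D}$
$- Z^{2}{\left(5 \cdot 4 S \right)} = - \left(10 + 5 \cdot 4 \cdot 5 - \frac{30}{5 \cdot 4 \cdot 5}\right)^{2} = - \left(10 + 20 \cdot 5 - \frac{30}{20 \cdot 5}\right)^{2} = - \left(10 + 100 - \frac{30}{100}\right)^{2} = - \left(10 + 100 - \frac{3}{10}\right)^{2} = - \left(\frac{1097}{10}\right)^{2} = \left(-1\right) \frac{1203409}{100} = - \frac{1203409}{100}$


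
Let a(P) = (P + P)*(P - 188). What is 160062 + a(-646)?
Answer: 1237590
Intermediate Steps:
a(P) = 2*P*(-188 + P) (a(P) = (2*P)*(-188 + P) = 2*P*(-188 + P))
160062 + a(-646) = 160062 + 2*(-646)*(-188 - 646) = 160062 + 2*(-646)*(-834) = 160062 + 1077528 = 1237590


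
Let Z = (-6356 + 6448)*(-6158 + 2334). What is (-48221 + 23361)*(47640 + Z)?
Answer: 7561616480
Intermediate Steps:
Z = -351808 (Z = 92*(-3824) = -351808)
(-48221 + 23361)*(47640 + Z) = (-48221 + 23361)*(47640 - 351808) = -24860*(-304168) = 7561616480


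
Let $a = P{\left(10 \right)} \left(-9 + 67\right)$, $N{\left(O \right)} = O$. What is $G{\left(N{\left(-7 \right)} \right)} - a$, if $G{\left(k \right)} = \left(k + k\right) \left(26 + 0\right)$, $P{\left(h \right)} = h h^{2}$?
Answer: $-58364$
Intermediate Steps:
$P{\left(h \right)} = h^{3}$
$a = 58000$ ($a = 10^{3} \left(-9 + 67\right) = 1000 \cdot 58 = 58000$)
$G{\left(k \right)} = 52 k$ ($G{\left(k \right)} = 2 k 26 = 52 k$)
$G{\left(N{\left(-7 \right)} \right)} - a = 52 \left(-7\right) - 58000 = -364 - 58000 = -58364$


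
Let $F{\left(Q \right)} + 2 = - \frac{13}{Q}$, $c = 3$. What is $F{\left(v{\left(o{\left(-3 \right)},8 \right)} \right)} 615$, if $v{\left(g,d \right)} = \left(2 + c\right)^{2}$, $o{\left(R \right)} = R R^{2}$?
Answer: $- \frac{7749}{5} \approx -1549.8$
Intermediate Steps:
$o{\left(R \right)} = R^{3}$
$v{\left(g,d \right)} = 25$ ($v{\left(g,d \right)} = \left(2 + 3\right)^{2} = 5^{2} = 25$)
$F{\left(Q \right)} = -2 - \frac{13}{Q}$
$F{\left(v{\left(o{\left(-3 \right)},8 \right)} \right)} 615 = \left(-2 - \frac{13}{25}\right) 615 = \left(- \frac{63}{25}\right) 615 = - \frac{7749}{5}$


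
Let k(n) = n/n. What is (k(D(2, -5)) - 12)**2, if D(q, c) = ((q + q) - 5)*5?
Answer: 121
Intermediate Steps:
D(q, c) = -25 + 10*q (D(q, c) = (2*q - 5)*5 = (-5 + 2*q)*5 = -25 + 10*q)
k(n) = 1
(k(D(2, -5)) - 12)**2 = (1 - 12)**2 = (-11)**2 = 121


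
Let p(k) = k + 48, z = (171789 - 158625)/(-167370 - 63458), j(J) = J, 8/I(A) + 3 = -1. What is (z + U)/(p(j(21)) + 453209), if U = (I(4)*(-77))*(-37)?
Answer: -328817777/26157313546 ≈ -0.012571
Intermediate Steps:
I(A) = -2 (I(A) = 8/(-3 - 1) = 8/(-4) = 8*(-¼) = -2)
z = -3291/57707 (z = 13164/(-230828) = 13164*(-1/230828) = -3291/57707 ≈ -0.057029)
U = -5698 (U = -2*(-77)*(-37) = 154*(-37) = -5698)
p(k) = 48 + k
(z + U)/(p(j(21)) + 453209) = (-3291/57707 - 5698)/((48 + 21) + 453209) = -328817777/(57707*(69 + 453209)) = -328817777/57707/453278 = -328817777/57707*1/453278 = -328817777/26157313546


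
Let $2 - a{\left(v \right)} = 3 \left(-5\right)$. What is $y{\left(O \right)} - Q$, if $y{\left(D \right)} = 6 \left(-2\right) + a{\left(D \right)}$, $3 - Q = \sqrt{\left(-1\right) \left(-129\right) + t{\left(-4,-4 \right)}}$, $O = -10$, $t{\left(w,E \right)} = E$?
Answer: $2 + 5 \sqrt{5} \approx 13.18$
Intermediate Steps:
$a{\left(v \right)} = 17$ ($a{\left(v \right)} = 2 - 3 \left(-5\right) = 2 - -15 = 2 + 15 = 17$)
$Q = 3 - 5 \sqrt{5}$ ($Q = 3 - \sqrt{\left(-1\right) \left(-129\right) - 4} = 3 - \sqrt{129 - 4} = 3 - \sqrt{125} = 3 - 5 \sqrt{5} \approx -8.1803$)
$y{\left(D \right)} = 5$ ($y{\left(D \right)} = 6 \left(-2\right) + 17 = -12 + 17 = 5$)
$y{\left(O \right)} - Q = 5 - \left(3 - 5 \sqrt{5}\right) = 2 + 5 \sqrt{5}$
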